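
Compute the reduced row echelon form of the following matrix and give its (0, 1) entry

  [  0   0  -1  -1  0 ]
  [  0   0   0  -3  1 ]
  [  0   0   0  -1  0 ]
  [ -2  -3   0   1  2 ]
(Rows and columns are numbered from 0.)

r1 ↔ r4
  [ -2  -3   0   1  2 ]
  [  0   0   0  -3  1 ]
  [  0   0   0  -1  0 ]
  [  0   0  -1  -1  0 ]
r1 := -1/2·r1
  [ 1  3/2   0  -1/2  -1 ]
  [ 0    0   0    -3   1 ]
  [ 0    0   0    -1   0 ]
  [ 0    0  -1    -1   0 ]
r2 ↔ r4
  [ 1  3/2   0  -1/2  -1 ]
  [ 0    0  -1    -1   0 ]
  [ 0    0   0    -1   0 ]
  [ 0    0   0    -3   1 ]
r2 := -1·r2
  [ 1  3/2  0  -1/2  -1 ]
  [ 0    0  1     1   0 ]
  [ 0    0  0    -1   0 ]
  [ 0    0  0    -3   1 ]
r3 := -1·r3
  [ 1  3/2  0  -1/2  -1 ]
  [ 0    0  1     1   0 ]
  [ 0    0  0     1   0 ]
  [ 0    0  0    -3   1 ]
r4 := r4 + 3·r3
  [ 1  3/2  0  -1/2  -1 ]
  [ 0    0  1     1   0 ]
  [ 0    0  0     1   0 ]
  [ 0    0  0     0   1 ]
r1 := r1 + r4
  [ 1  3/2  0  -1/2  0 ]
  [ 0    0  1     1  0 ]
  [ 0    0  0     1  0 ]
  [ 0    0  0     0  1 ]
r2 := r2 − r3
  [ 1  3/2  0  -1/2  0 ]
  [ 0    0  1     0  0 ]
  [ 0    0  0     1  0 ]
  [ 0    0  0     0  1 ]
r1 := r1 + 1/2·r3
  [ 1  3/2  0  0  0 ]
  [ 0    0  1  0  0 ]
  [ 0    0  0  1  0 ]
  [ 0    0  0  0  1 ]

3/2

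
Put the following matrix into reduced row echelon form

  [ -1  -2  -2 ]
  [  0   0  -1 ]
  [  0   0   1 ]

[[1, 2, 0], [0, 0, 1], [0, 0, 0]]

R1 → -1·R1
  [ 1  2   2 ]
  [ 0  0  -1 ]
  [ 0  0   1 ]
R2 → -1·R2
  [ 1  2  2 ]
  [ 0  0  1 ]
  [ 0  0  1 ]
R3 → R3 − R2
  [ 1  2  2 ]
  [ 0  0  1 ]
  [ 0  0  0 ]
R1 → R1 − 2·R2
  [ 1  2  0 ]
  [ 0  0  1 ]
  [ 0  0  0 ]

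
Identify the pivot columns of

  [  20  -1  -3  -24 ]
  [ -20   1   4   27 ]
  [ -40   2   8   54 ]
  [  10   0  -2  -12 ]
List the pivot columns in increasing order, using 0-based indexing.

R1 -> 1/20·R1
  [   1  -1/20  -3/20  -6/5 ]
  [ -20      1      4    27 ]
  [ -40      2      8    54 ]
  [  10      0     -2   -12 ]
R2 -> R2 + 20·R1
  [   1  -1/20  -3/20  -6/5 ]
  [   0      0      1     3 ]
  [ -40      2      8    54 ]
  [  10      0     -2   -12 ]
R3 -> R3 + 40·R1
  [  1  -1/20  -3/20  -6/5 ]
  [  0      0      1     3 ]
  [  0      0      2     6 ]
  [ 10      0     -2   -12 ]
R4 -> R4 − 10·R1
  [ 1  -1/20  -3/20  -6/5 ]
  [ 0      0      1     3 ]
  [ 0      0      2     6 ]
  [ 0    1/2   -1/2     0 ]
R2 <=> R4
  [ 1  -1/20  -3/20  -6/5 ]
  [ 0    1/2   -1/2     0 ]
  [ 0      0      2     6 ]
  [ 0      0      1     3 ]
R2 -> 2·R2
  [ 1  -1/20  -3/20  -6/5 ]
  [ 0      1     -1     0 ]
  [ 0      0      2     6 ]
  [ 0      0      1     3 ]
R3 -> 1/2·R3
  [ 1  -1/20  -3/20  -6/5 ]
  [ 0      1     -1     0 ]
  [ 0      0      1     3 ]
  [ 0      0      1     3 ]
R4 -> R4 − R3
  [ 1  -1/20  -3/20  -6/5 ]
  [ 0      1     -1     0 ]
  [ 0      0      1     3 ]
  [ 0      0      0     0 ]
R2 -> R2 + R3
  [ 1  -1/20  -3/20  -6/5 ]
  [ 0      1      0     3 ]
  [ 0      0      1     3 ]
  [ 0      0      0     0 ]
R1 -> R1 + 3/20·R3
  [ 1  -1/20  0  -3/4 ]
  [ 0      1  0     3 ]
  [ 0      0  1     3 ]
  [ 0      0  0     0 ]
R1 -> R1 + 1/20·R2
  [ 1  0  0  -3/5 ]
  [ 0  1  0     3 ]
  [ 0  0  1     3 ]
  [ 0  0  0     0 ]
Pivot columns are the columns containing a leading 1.

0, 1, 2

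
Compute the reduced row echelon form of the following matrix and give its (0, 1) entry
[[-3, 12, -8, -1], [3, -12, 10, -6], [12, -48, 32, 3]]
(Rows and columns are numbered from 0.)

Multiply ρ1 by -1/3.
  [  1   -4  8/3  1/3 ]
  [  3  -12   10   -6 ]
  [ 12  -48   32    3 ]
Subtract 3 times ρ1 from ρ2.
  [  1   -4  8/3  1/3 ]
  [  0    0    2   -7 ]
  [ 12  -48   32    3 ]
Subtract 12 times ρ1 from ρ3.
  [ 1  -4  8/3  1/3 ]
  [ 0   0    2   -7 ]
  [ 0   0    0   -1 ]
Multiply ρ2 by 1/2.
  [ 1  -4  8/3   1/3 ]
  [ 0   0    1  -7/2 ]
  [ 0   0    0    -1 ]
Multiply ρ3 by -1.
  [ 1  -4  8/3   1/3 ]
  [ 0   0    1  -7/2 ]
  [ 0   0    0     1 ]
Add 7/2 times ρ3 to ρ2.
  [ 1  -4  8/3  1/3 ]
  [ 0   0    1    0 ]
  [ 0   0    0    1 ]
Subtract 1/3 times ρ3 from ρ1.
  [ 1  -4  8/3  0 ]
  [ 0   0    1  0 ]
  [ 0   0    0  1 ]
Subtract 8/3 times ρ2 from ρ1.
  [ 1  -4  0  0 ]
  [ 0   0  1  0 ]
  [ 0   0  0  1 ]

-4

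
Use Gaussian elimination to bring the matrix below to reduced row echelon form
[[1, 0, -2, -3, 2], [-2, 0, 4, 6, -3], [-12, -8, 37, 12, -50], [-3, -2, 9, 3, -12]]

r2 := r2 + 2·r1
  [   1   0  -2  -3    2 ]
  [   0   0   0   0    1 ]
  [ -12  -8  37  12  -50 ]
  [  -3  -2   9   3  -12 ]
r3 := r3 + 12·r1
  [  1   0  -2   -3    2 ]
  [  0   0   0    0    1 ]
  [  0  -8  13  -24  -26 ]
  [ -3  -2   9    3  -12 ]
r4 := r4 + 3·r1
  [ 1   0  -2   -3    2 ]
  [ 0   0   0    0    1 ]
  [ 0  -8  13  -24  -26 ]
  [ 0  -2   3   -6   -6 ]
r2 ↔ r3
  [ 1   0  -2   -3    2 ]
  [ 0  -8  13  -24  -26 ]
  [ 0   0   0    0    1 ]
  [ 0  -2   3   -6   -6 ]
r2 := -1/8·r2
  [ 1   0     -2  -3     2 ]
  [ 0   1  -13/8   3  13/4 ]
  [ 0   0      0   0     1 ]
  [ 0  -2      3  -6    -6 ]
r4 := r4 + 2·r2
  [ 1  0     -2  -3     2 ]
  [ 0  1  -13/8   3  13/4 ]
  [ 0  0      0   0     1 ]
  [ 0  0   -1/4   0   1/2 ]
r3 ↔ r4
  [ 1  0     -2  -3     2 ]
  [ 0  1  -13/8   3  13/4 ]
  [ 0  0   -1/4   0   1/2 ]
  [ 0  0      0   0     1 ]
r3 := -4·r3
  [ 1  0     -2  -3     2 ]
  [ 0  1  -13/8   3  13/4 ]
  [ 0  0      1   0    -2 ]
  [ 0  0      0   0     1 ]
r3 := r3 + 2·r4
  [ 1  0     -2  -3     2 ]
  [ 0  1  -13/8   3  13/4 ]
  [ 0  0      1   0     0 ]
  [ 0  0      0   0     1 ]
r2 := r2 − 13/4·r4
  [ 1  0     -2  -3  2 ]
  [ 0  1  -13/8   3  0 ]
  [ 0  0      1   0  0 ]
  [ 0  0      0   0  1 ]
r1 := r1 − 2·r4
  [ 1  0     -2  -3  0 ]
  [ 0  1  -13/8   3  0 ]
  [ 0  0      1   0  0 ]
  [ 0  0      0   0  1 ]
r2 := r2 + 13/8·r3
  [ 1  0  -2  -3  0 ]
  [ 0  1   0   3  0 ]
  [ 0  0   1   0  0 ]
  [ 0  0   0   0  1 ]
r1 := r1 + 2·r3
  [ 1  0  0  -3  0 ]
  [ 0  1  0   3  0 ]
  [ 0  0  1   0  0 ]
  [ 0  0  0   0  1 ]

[[1, 0, 0, -3, 0], [0, 1, 0, 3, 0], [0, 0, 1, 0, 0], [0, 0, 0, 0, 1]]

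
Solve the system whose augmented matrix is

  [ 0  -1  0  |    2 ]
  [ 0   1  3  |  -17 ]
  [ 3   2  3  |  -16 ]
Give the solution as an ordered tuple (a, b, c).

(1, -2, -5)

R1 ↔ R3
  [ 3   2  3  |  -16 ]
  [ 0   1  3  |  -17 ]
  [ 0  -1  0  |    2 ]
R1 → 1/3·R1
  [ 1  2/3  1  |  -16/3 ]
  [ 0    1  3  |    -17 ]
  [ 0   -1  0  |      2 ]
R3 → R3 + R2
  [ 1  2/3  1  |  -16/3 ]
  [ 0    1  3  |    -17 ]
  [ 0    0  3  |    -15 ]
R3 → 1/3·R3
  [ 1  2/3  1  |  -16/3 ]
  [ 0    1  3  |    -17 ]
  [ 0    0  1  |     -5 ]
R2 → R2 − 3·R3
  [ 1  2/3  1  |  -16/3 ]
  [ 0    1  0  |     -2 ]
  [ 0    0  1  |     -5 ]
R1 → R1 − R3
  [ 1  2/3  0  |  -1/3 ]
  [ 0    1  0  |    -2 ]
  [ 0    0  1  |    -5 ]
R1 → R1 − 2/3·R2
  [ 1  0  0  |   1 ]
  [ 0  1  0  |  -2 ]
  [ 0  0  1  |  -5 ]
Reading off the last column: a = 1, b = -2, c = -5.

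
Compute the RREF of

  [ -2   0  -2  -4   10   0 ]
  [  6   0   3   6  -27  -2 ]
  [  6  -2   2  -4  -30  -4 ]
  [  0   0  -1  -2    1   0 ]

Multiply ρ1 by -1/2.
  [ 1   0   1   2   -5   0 ]
  [ 6   0   3   6  -27  -2 ]
  [ 6  -2   2  -4  -30  -4 ]
  [ 0   0  -1  -2    1   0 ]
Subtract 6 times ρ1 from ρ2.
  [ 1   0   1   2   -5   0 ]
  [ 0   0  -3  -6    3  -2 ]
  [ 6  -2   2  -4  -30  -4 ]
  [ 0   0  -1  -2    1   0 ]
Subtract 6 times ρ1 from ρ3.
  [ 1   0   1    2  -5   0 ]
  [ 0   0  -3   -6   3  -2 ]
  [ 0  -2  -4  -16   0  -4 ]
  [ 0   0  -1   -2   1   0 ]
Swap ρ2 and ρ3.
  [ 1   0   1    2  -5   0 ]
  [ 0  -2  -4  -16   0  -4 ]
  [ 0   0  -3   -6   3  -2 ]
  [ 0   0  -1   -2   1   0 ]
Multiply ρ2 by -1/2.
  [ 1  0   1   2  -5   0 ]
  [ 0  1   2   8   0   2 ]
  [ 0  0  -3  -6   3  -2 ]
  [ 0  0  -1  -2   1   0 ]
Multiply ρ3 by -1/3.
  [ 1  0   1   2  -5    0 ]
  [ 0  1   2   8   0    2 ]
  [ 0  0   1   2  -1  2/3 ]
  [ 0  0  -1  -2   1    0 ]
Add ρ3 to ρ4.
  [ 1  0  1  2  -5    0 ]
  [ 0  1  2  8   0    2 ]
  [ 0  0  1  2  -1  2/3 ]
  [ 0  0  0  0   0  2/3 ]
Multiply ρ4 by 3/2.
  [ 1  0  1  2  -5    0 ]
  [ 0  1  2  8   0    2 ]
  [ 0  0  1  2  -1  2/3 ]
  [ 0  0  0  0   0    1 ]
Subtract 2/3 times ρ4 from ρ3.
  [ 1  0  1  2  -5  0 ]
  [ 0  1  2  8   0  2 ]
  [ 0  0  1  2  -1  0 ]
  [ 0  0  0  0   0  1 ]
Subtract 2 times ρ4 from ρ2.
  [ 1  0  1  2  -5  0 ]
  [ 0  1  2  8   0  0 ]
  [ 0  0  1  2  -1  0 ]
  [ 0  0  0  0   0  1 ]
Subtract 2 times ρ3 from ρ2.
  [ 1  0  1  2  -5  0 ]
  [ 0  1  0  4   2  0 ]
  [ 0  0  1  2  -1  0 ]
  [ 0  0  0  0   0  1 ]
Subtract ρ3 from ρ1.
  [ 1  0  0  0  -4  0 ]
  [ 0  1  0  4   2  0 ]
  [ 0  0  1  2  -1  0 ]
  [ 0  0  0  0   0  1 ]

[[1, 0, 0, 0, -4, 0], [0, 1, 0, 4, 2, 0], [0, 0, 1, 2, -1, 0], [0, 0, 0, 0, 0, 1]]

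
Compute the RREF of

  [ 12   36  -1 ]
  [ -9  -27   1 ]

[[1, 3, 0], [0, 0, 1]]

r1 -> 1/12·r1
  [  1    3  -1/12 ]
  [ -9  -27      1 ]
r2 -> r2 + 9·r1
  [ 1  3  -1/12 ]
  [ 0  0    1/4 ]
r2 -> 4·r2
  [ 1  3  -1/12 ]
  [ 0  0      1 ]
r1 -> r1 + 1/12·r2
  [ 1  3  0 ]
  [ 0  0  1 ]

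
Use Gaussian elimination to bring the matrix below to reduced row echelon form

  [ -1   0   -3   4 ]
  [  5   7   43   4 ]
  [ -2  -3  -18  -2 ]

ρ1 → -1·ρ1
  [  1   0    3  -4 ]
  [  5   7   43   4 ]
  [ -2  -3  -18  -2 ]
ρ2 → ρ2 − 5·ρ1
  [  1   0    3  -4 ]
  [  0   7   28  24 ]
  [ -2  -3  -18  -2 ]
ρ3 → ρ3 + 2·ρ1
  [ 1   0    3   -4 ]
  [ 0   7   28   24 ]
  [ 0  -3  -12  -10 ]
ρ2 → 1/7·ρ2
  [ 1   0    3    -4 ]
  [ 0   1    4  24/7 ]
  [ 0  -3  -12   -10 ]
ρ3 → ρ3 + 3·ρ2
  [ 1  0  3    -4 ]
  [ 0  1  4  24/7 ]
  [ 0  0  0   2/7 ]
ρ3 → 7/2·ρ3
  [ 1  0  3    -4 ]
  [ 0  1  4  24/7 ]
  [ 0  0  0     1 ]
ρ2 → ρ2 − 24/7·ρ3
  [ 1  0  3  -4 ]
  [ 0  1  4   0 ]
  [ 0  0  0   1 ]
ρ1 → ρ1 + 4·ρ3
  [ 1  0  3  0 ]
  [ 0  1  4  0 ]
  [ 0  0  0  1 ]

[[1, 0, 3, 0], [0, 1, 4, 0], [0, 0, 0, 1]]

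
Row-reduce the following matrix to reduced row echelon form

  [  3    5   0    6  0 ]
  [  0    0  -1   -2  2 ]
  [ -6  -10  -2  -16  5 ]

[[1, 5/3, 0, 2, 0], [0, 0, 1, 2, 0], [0, 0, 0, 0, 1]]

ρ1 ← 1/3·ρ1
  [  1  5/3   0    2  0 ]
  [  0    0  -1   -2  2 ]
  [ -6  -10  -2  -16  5 ]
ρ3 ← ρ3 + 6·ρ1
  [ 1  5/3   0   2  0 ]
  [ 0    0  -1  -2  2 ]
  [ 0    0  -2  -4  5 ]
ρ2 ← -1·ρ2
  [ 1  5/3   0   2   0 ]
  [ 0    0   1   2  -2 ]
  [ 0    0  -2  -4   5 ]
ρ3 ← ρ3 + 2·ρ2
  [ 1  5/3  0  2   0 ]
  [ 0    0  1  2  -2 ]
  [ 0    0  0  0   1 ]
ρ2 ← ρ2 + 2·ρ3
  [ 1  5/3  0  2  0 ]
  [ 0    0  1  2  0 ]
  [ 0    0  0  0  1 ]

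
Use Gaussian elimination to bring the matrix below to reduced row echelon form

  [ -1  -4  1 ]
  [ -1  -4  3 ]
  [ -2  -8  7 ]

[[1, 4, 0], [0, 0, 1], [0, 0, 0]]

Multiply r1 by -1.
Add r1 to r2.
Add 2 times r1 to r3.
Multiply r2 by 1/2.
Subtract 5 times r2 from r3.
Add r2 to r1.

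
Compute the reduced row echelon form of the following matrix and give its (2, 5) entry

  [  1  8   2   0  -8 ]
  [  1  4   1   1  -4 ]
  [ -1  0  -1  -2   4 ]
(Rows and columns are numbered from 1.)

0

r2 -> r2 − r1
r3 -> r3 + r1
r2 -> -1/4·r2
r3 -> r3 − 8·r2
r3 -> -1·r3
r2 -> r2 − 1/4·r3
r1 -> r1 − 2·r3
r1 -> r1 − 8·r2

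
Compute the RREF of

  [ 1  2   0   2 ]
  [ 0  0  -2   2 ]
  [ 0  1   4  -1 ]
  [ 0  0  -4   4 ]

Swap R2 and R3.
  [ 1  2   0   2 ]
  [ 0  1   4  -1 ]
  [ 0  0  -2   2 ]
  [ 0  0  -4   4 ]
Multiply R3 by -1/2.
  [ 1  2   0   2 ]
  [ 0  1   4  -1 ]
  [ 0  0   1  -1 ]
  [ 0  0  -4   4 ]
Add 4 times R3 to R4.
  [ 1  2  0   2 ]
  [ 0  1  4  -1 ]
  [ 0  0  1  -1 ]
  [ 0  0  0   0 ]
Subtract 4 times R3 from R2.
  [ 1  2  0   2 ]
  [ 0  1  0   3 ]
  [ 0  0  1  -1 ]
  [ 0  0  0   0 ]
Subtract 2 times R2 from R1.
  [ 1  0  0  -4 ]
  [ 0  1  0   3 ]
  [ 0  0  1  -1 ]
  [ 0  0  0   0 ]

[[1, 0, 0, -4], [0, 1, 0, 3], [0, 0, 1, -1], [0, 0, 0, 0]]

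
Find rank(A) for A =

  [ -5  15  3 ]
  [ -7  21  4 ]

R1 -> -1/5·R1
  [  1  -3  -3/5 ]
  [ -7  21     4 ]
R2 -> R2 + 7·R1
  [ 1  -3  -3/5 ]
  [ 0   0  -1/5 ]
R2 -> -5·R2
  [ 1  -3  -3/5 ]
  [ 0   0     1 ]
R1 -> R1 + 3/5·R2
  [ 1  -3  0 ]
  [ 0   0  1 ]
The reduced form has 2 nonzero rows.

rank = 2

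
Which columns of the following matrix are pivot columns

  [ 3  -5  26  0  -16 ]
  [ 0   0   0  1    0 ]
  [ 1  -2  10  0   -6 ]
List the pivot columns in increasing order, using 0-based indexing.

R1 -> 1/3·R1
  [ 1  -5/3  26/3  0  -16/3 ]
  [ 0     0     0  1      0 ]
  [ 1    -2    10  0     -6 ]
R3 -> R3 − R1
  [ 1  -5/3  26/3  0  -16/3 ]
  [ 0     0     0  1      0 ]
  [ 0  -1/3   4/3  0   -2/3 ]
R2 <-> R3
  [ 1  -5/3  26/3  0  -16/3 ]
  [ 0  -1/3   4/3  0   -2/3 ]
  [ 0     0     0  1      0 ]
R2 -> -3·R2
  [ 1  -5/3  26/3  0  -16/3 ]
  [ 0     1    -4  0      2 ]
  [ 0     0     0  1      0 ]
R1 -> R1 + 5/3·R2
  [ 1  0   2  0  -2 ]
  [ 0  1  -4  0   2 ]
  [ 0  0   0  1   0 ]
Pivot columns are the columns containing a leading 1.

0, 1, 3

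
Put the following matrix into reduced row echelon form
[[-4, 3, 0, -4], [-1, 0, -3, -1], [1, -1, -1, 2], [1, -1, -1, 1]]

Multiply ρ1 by -1/4.
  [  1  -3/4   0   1 ]
  [ -1     0  -3  -1 ]
  [  1    -1  -1   2 ]
  [  1    -1  -1   1 ]
Add ρ1 to ρ2.
  [ 1  -3/4   0  1 ]
  [ 0  -3/4  -3  0 ]
  [ 1    -1  -1  2 ]
  [ 1    -1  -1  1 ]
Subtract ρ1 from ρ3.
  [ 1  -3/4   0  1 ]
  [ 0  -3/4  -3  0 ]
  [ 0  -1/4  -1  1 ]
  [ 1    -1  -1  1 ]
Subtract ρ1 from ρ4.
  [ 1  -3/4   0  1 ]
  [ 0  -3/4  -3  0 ]
  [ 0  -1/4  -1  1 ]
  [ 0  -1/4  -1  0 ]
Multiply ρ2 by -4/3.
  [ 1  -3/4   0  1 ]
  [ 0     1   4  0 ]
  [ 0  -1/4  -1  1 ]
  [ 0  -1/4  -1  0 ]
Add 1/4 times ρ2 to ρ3.
  [ 1  -3/4   0  1 ]
  [ 0     1   4  0 ]
  [ 0     0   0  1 ]
  [ 0  -1/4  -1  0 ]
Add 1/4 times ρ2 to ρ4.
  [ 1  -3/4  0  1 ]
  [ 0     1  4  0 ]
  [ 0     0  0  1 ]
  [ 0     0  0  0 ]
Subtract ρ3 from ρ1.
  [ 1  -3/4  0  0 ]
  [ 0     1  4  0 ]
  [ 0     0  0  1 ]
  [ 0     0  0  0 ]
Add 3/4 times ρ2 to ρ1.
  [ 1  0  3  0 ]
  [ 0  1  4  0 ]
  [ 0  0  0  1 ]
  [ 0  0  0  0 ]

[[1, 0, 3, 0], [0, 1, 4, 0], [0, 0, 0, 1], [0, 0, 0, 0]]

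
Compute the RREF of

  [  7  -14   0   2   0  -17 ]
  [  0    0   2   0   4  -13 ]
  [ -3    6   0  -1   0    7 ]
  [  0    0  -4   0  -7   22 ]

[[1, -2, 0, 0, 0, -3], [0, 0, 1, 0, 0, 3/2], [0, 0, 0, 1, 0, 2], [0, 0, 0, 0, 1, -4]]

Multiply ρ1 by 1/7.
  [  1  -2   0  2/7   0  -17/7 ]
  [  0   0   2    0   4    -13 ]
  [ -3   6   0   -1   0      7 ]
  [  0   0  -4    0  -7     22 ]
Add 3 times ρ1 to ρ3.
  [ 1  -2   0   2/7   0  -17/7 ]
  [ 0   0   2     0   4    -13 ]
  [ 0   0   0  -1/7   0   -2/7 ]
  [ 0   0  -4     0  -7     22 ]
Multiply ρ2 by 1/2.
  [ 1  -2   0   2/7   0  -17/7 ]
  [ 0   0   1     0   2  -13/2 ]
  [ 0   0   0  -1/7   0   -2/7 ]
  [ 0   0  -4     0  -7     22 ]
Add 4 times ρ2 to ρ4.
  [ 1  -2  0   2/7  0  -17/7 ]
  [ 0   0  1     0  2  -13/2 ]
  [ 0   0  0  -1/7  0   -2/7 ]
  [ 0   0  0     0  1     -4 ]
Multiply ρ3 by -7.
  [ 1  -2  0  2/7  0  -17/7 ]
  [ 0   0  1    0  2  -13/2 ]
  [ 0   0  0    1  0      2 ]
  [ 0   0  0    0  1     -4 ]
Subtract 2 times ρ4 from ρ2.
  [ 1  -2  0  2/7  0  -17/7 ]
  [ 0   0  1    0  0    3/2 ]
  [ 0   0  0    1  0      2 ]
  [ 0   0  0    0  1     -4 ]
Subtract 2/7 times ρ3 from ρ1.
  [ 1  -2  0  0  0   -3 ]
  [ 0   0  1  0  0  3/2 ]
  [ 0   0  0  1  0    2 ]
  [ 0   0  0  0  1   -4 ]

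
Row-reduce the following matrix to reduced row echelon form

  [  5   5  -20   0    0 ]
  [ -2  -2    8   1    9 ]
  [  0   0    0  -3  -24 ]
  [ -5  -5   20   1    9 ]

[[1, 1, -4, 0, 0], [0, 0, 0, 1, 0], [0, 0, 0, 0, 1], [0, 0, 0, 0, 0]]

R1 ← 1/5·R1
  [  1   1  -4   0    0 ]
  [ -2  -2   8   1    9 ]
  [  0   0   0  -3  -24 ]
  [ -5  -5  20   1    9 ]
R2 ← R2 + 2·R1
  [  1   1  -4   0    0 ]
  [  0   0   0   1    9 ]
  [  0   0   0  -3  -24 ]
  [ -5  -5  20   1    9 ]
R4 ← R4 + 5·R1
  [ 1  1  -4   0    0 ]
  [ 0  0   0   1    9 ]
  [ 0  0   0  -3  -24 ]
  [ 0  0   0   1    9 ]
R3 ← R3 + 3·R2
  [ 1  1  -4  0  0 ]
  [ 0  0   0  1  9 ]
  [ 0  0   0  0  3 ]
  [ 0  0   0  1  9 ]
R4 ← R4 − R2
  [ 1  1  -4  0  0 ]
  [ 0  0   0  1  9 ]
  [ 0  0   0  0  3 ]
  [ 0  0   0  0  0 ]
R3 ← 1/3·R3
  [ 1  1  -4  0  0 ]
  [ 0  0   0  1  9 ]
  [ 0  0   0  0  1 ]
  [ 0  0   0  0  0 ]
R2 ← R2 − 9·R3
  [ 1  1  -4  0  0 ]
  [ 0  0   0  1  0 ]
  [ 0  0   0  0  1 ]
  [ 0  0   0  0  0 ]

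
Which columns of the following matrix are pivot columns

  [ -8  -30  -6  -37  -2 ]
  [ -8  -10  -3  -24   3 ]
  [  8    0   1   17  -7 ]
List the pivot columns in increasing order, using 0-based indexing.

0, 1, 2

R1 := -1/8·R1
  [  1  15/4  3/4  37/8  1/4 ]
  [ -8   -10   -3   -24    3 ]
  [  8     0    1    17   -7 ]
R2 := R2 + 8·R1
  [ 1  15/4  3/4  37/8  1/4 ]
  [ 0    20    3    13    5 ]
  [ 8     0    1    17   -7 ]
R3 := R3 − 8·R1
  [ 1  15/4  3/4  37/8  1/4 ]
  [ 0    20    3    13    5 ]
  [ 0   -30   -5   -20   -9 ]
R2 := 1/20·R2
  [ 1  15/4   3/4   37/8  1/4 ]
  [ 0     1  3/20  13/20  1/4 ]
  [ 0   -30    -5    -20   -9 ]
R3 := R3 + 30·R2
  [ 1  15/4   3/4   37/8   1/4 ]
  [ 0     1  3/20  13/20   1/4 ]
  [ 0     0  -1/2   -1/2  -3/2 ]
R3 := -2·R3
  [ 1  15/4   3/4   37/8  1/4 ]
  [ 0     1  3/20  13/20  1/4 ]
  [ 0     0     1      1    3 ]
R2 := R2 − 3/20·R3
  [ 1  15/4  3/4  37/8   1/4 ]
  [ 0     1    0   1/2  -1/5 ]
  [ 0     0    1     1     3 ]
R1 := R1 − 3/4·R3
  [ 1  15/4  0  31/8    -2 ]
  [ 0     1  0   1/2  -1/5 ]
  [ 0     0  1     1     3 ]
R1 := R1 − 15/4·R2
  [ 1  0  0    2  -5/4 ]
  [ 0  1  0  1/2  -1/5 ]
  [ 0  0  1    1     3 ]
Pivot columns are the columns containing a leading 1.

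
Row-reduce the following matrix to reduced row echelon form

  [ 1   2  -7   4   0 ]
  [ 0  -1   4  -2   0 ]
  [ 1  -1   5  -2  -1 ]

[[1, 0, 1, 0, 0], [0, 1, -4, 2, 0], [0, 0, 0, 0, 1]]

R3 → R3 − R1
  [ 1   2  -7   4   0 ]
  [ 0  -1   4  -2   0 ]
  [ 0  -3  12  -6  -1 ]
R2 → -1·R2
  [ 1   2  -7   4   0 ]
  [ 0   1  -4   2   0 ]
  [ 0  -3  12  -6  -1 ]
R3 → R3 + 3·R2
  [ 1  2  -7  4   0 ]
  [ 0  1  -4  2   0 ]
  [ 0  0   0  0  -1 ]
R3 → -1·R3
  [ 1  2  -7  4  0 ]
  [ 0  1  -4  2  0 ]
  [ 0  0   0  0  1 ]
R1 → R1 − 2·R2
  [ 1  0   1  0  0 ]
  [ 0  1  -4  2  0 ]
  [ 0  0   0  0  1 ]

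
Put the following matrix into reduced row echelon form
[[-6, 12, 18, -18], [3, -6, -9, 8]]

R1 -> -1/6·R1
R2 -> R2 − 3·R1
R2 -> -1·R2
R1 -> R1 − 3·R2

[[1, -2, -3, 0], [0, 0, 0, 1]]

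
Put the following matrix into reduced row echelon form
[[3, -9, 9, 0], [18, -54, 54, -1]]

[[1, -3, 3, 0], [0, 0, 0, 1]]

R1 := 1/3·R1
  [  1   -3   3   0 ]
  [ 18  -54  54  -1 ]
R2 := R2 − 18·R1
  [ 1  -3  3   0 ]
  [ 0   0  0  -1 ]
R2 := -1·R2
  [ 1  -3  3  0 ]
  [ 0   0  0  1 ]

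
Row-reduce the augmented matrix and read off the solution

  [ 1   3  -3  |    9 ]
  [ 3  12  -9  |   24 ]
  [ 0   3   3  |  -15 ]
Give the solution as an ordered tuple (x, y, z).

R2 -> R2 − 3·R1
  [ 1  3  -3  |    9 ]
  [ 0  3   0  |   -3 ]
  [ 0  3   3  |  -15 ]
R2 -> 1/3·R2
  [ 1  3  -3  |    9 ]
  [ 0  1   0  |   -1 ]
  [ 0  3   3  |  -15 ]
R3 -> R3 − 3·R2
  [ 1  3  -3  |    9 ]
  [ 0  1   0  |   -1 ]
  [ 0  0   3  |  -12 ]
R3 -> 1/3·R3
  [ 1  3  -3  |   9 ]
  [ 0  1   0  |  -1 ]
  [ 0  0   1  |  -4 ]
R1 -> R1 + 3·R3
  [ 1  3  0  |  -3 ]
  [ 0  1  0  |  -1 ]
  [ 0  0  1  |  -4 ]
R1 -> R1 − 3·R2
  [ 1  0  0  |   0 ]
  [ 0  1  0  |  -1 ]
  [ 0  0  1  |  -4 ]
Reading off the last column: x = 0, y = -1, z = -4.

(0, -1, -4)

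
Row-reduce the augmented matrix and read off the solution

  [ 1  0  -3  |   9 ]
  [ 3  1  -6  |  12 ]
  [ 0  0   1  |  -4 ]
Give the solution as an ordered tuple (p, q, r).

(-3, -3, -4)

Subtract 3 times r1 from r2.
  [ 1  0  -3  |    9 ]
  [ 0  1   3  |  -15 ]
  [ 0  0   1  |   -4 ]
Subtract 3 times r3 from r2.
  [ 1  0  -3  |   9 ]
  [ 0  1   0  |  -3 ]
  [ 0  0   1  |  -4 ]
Add 3 times r3 to r1.
  [ 1  0  0  |  -3 ]
  [ 0  1  0  |  -3 ]
  [ 0  0  1  |  -4 ]
Reading off the last column: p = -3, q = -3, r = -4.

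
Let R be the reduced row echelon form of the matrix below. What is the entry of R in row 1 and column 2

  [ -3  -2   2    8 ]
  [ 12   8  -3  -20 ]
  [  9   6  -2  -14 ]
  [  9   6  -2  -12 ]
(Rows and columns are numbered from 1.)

2/3

Multiply R1 by -1/3.
  [  1  2/3  -2/3  -8/3 ]
  [ 12    8    -3   -20 ]
  [  9    6    -2   -14 ]
  [  9    6    -2   -12 ]
Subtract 12 times R1 from R2.
  [ 1  2/3  -2/3  -8/3 ]
  [ 0    0     5    12 ]
  [ 9    6    -2   -14 ]
  [ 9    6    -2   -12 ]
Subtract 9 times R1 from R3.
  [ 1  2/3  -2/3  -8/3 ]
  [ 0    0     5    12 ]
  [ 0    0     4    10 ]
  [ 9    6    -2   -12 ]
Subtract 9 times R1 from R4.
  [ 1  2/3  -2/3  -8/3 ]
  [ 0    0     5    12 ]
  [ 0    0     4    10 ]
  [ 0    0     4    12 ]
Multiply R2 by 1/5.
  [ 1  2/3  -2/3  -8/3 ]
  [ 0    0     1  12/5 ]
  [ 0    0     4    10 ]
  [ 0    0     4    12 ]
Subtract 4 times R2 from R3.
  [ 1  2/3  -2/3  -8/3 ]
  [ 0    0     1  12/5 ]
  [ 0    0     0   2/5 ]
  [ 0    0     4    12 ]
Subtract 4 times R2 from R4.
  [ 1  2/3  -2/3  -8/3 ]
  [ 0    0     1  12/5 ]
  [ 0    0     0   2/5 ]
  [ 0    0     0  12/5 ]
Multiply R3 by 5/2.
  [ 1  2/3  -2/3  -8/3 ]
  [ 0    0     1  12/5 ]
  [ 0    0     0     1 ]
  [ 0    0     0  12/5 ]
Subtract 12/5 times R3 from R4.
  [ 1  2/3  -2/3  -8/3 ]
  [ 0    0     1  12/5 ]
  [ 0    0     0     1 ]
  [ 0    0     0     0 ]
Subtract 12/5 times R3 from R2.
  [ 1  2/3  -2/3  -8/3 ]
  [ 0    0     1     0 ]
  [ 0    0     0     1 ]
  [ 0    0     0     0 ]
Add 8/3 times R3 to R1.
  [ 1  2/3  -2/3  0 ]
  [ 0    0     1  0 ]
  [ 0    0     0  1 ]
  [ 0    0     0  0 ]
Add 2/3 times R2 to R1.
  [ 1  2/3  0  0 ]
  [ 0    0  1  0 ]
  [ 0    0  0  1 ]
  [ 0    0  0  0 ]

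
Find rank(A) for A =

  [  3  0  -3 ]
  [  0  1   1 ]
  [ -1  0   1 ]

ρ1 := 1/3·ρ1
  [  1  0  -1 ]
  [  0  1   1 ]
  [ -1  0   1 ]
ρ3 := ρ3 + ρ1
  [ 1  0  -1 ]
  [ 0  1   1 ]
  [ 0  0   0 ]
The reduced form has 2 nonzero rows.

rank = 2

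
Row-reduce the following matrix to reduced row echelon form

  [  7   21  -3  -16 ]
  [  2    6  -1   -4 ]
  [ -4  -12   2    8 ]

R1 → 1/7·R1
  [  1    3  -3/7  -16/7 ]
  [  2    6    -1     -4 ]
  [ -4  -12     2      8 ]
R2 → R2 − 2·R1
  [  1    3  -3/7  -16/7 ]
  [  0    0  -1/7    4/7 ]
  [ -4  -12     2      8 ]
R3 → R3 + 4·R1
  [ 1  3  -3/7  -16/7 ]
  [ 0  0  -1/7    4/7 ]
  [ 0  0   2/7   -8/7 ]
R2 → -7·R2
  [ 1  3  -3/7  -16/7 ]
  [ 0  0     1     -4 ]
  [ 0  0   2/7   -8/7 ]
R3 → R3 − 2/7·R2
  [ 1  3  -3/7  -16/7 ]
  [ 0  0     1     -4 ]
  [ 0  0     0      0 ]
R1 → R1 + 3/7·R2
  [ 1  3  0  -4 ]
  [ 0  0  1  -4 ]
  [ 0  0  0   0 ]

[[1, 3, 0, -4], [0, 0, 1, -4], [0, 0, 0, 0]]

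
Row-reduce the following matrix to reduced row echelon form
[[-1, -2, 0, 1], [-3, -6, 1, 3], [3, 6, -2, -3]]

[[1, 2, 0, -1], [0, 0, 1, 0], [0, 0, 0, 0]]

Multiply r1 by -1.
  [  1   2   0  -1 ]
  [ -3  -6   1   3 ]
  [  3   6  -2  -3 ]
Add 3 times r1 to r2.
  [ 1  2   0  -1 ]
  [ 0  0   1   0 ]
  [ 3  6  -2  -3 ]
Subtract 3 times r1 from r3.
  [ 1  2   0  -1 ]
  [ 0  0   1   0 ]
  [ 0  0  -2   0 ]
Add 2 times r2 to r3.
  [ 1  2  0  -1 ]
  [ 0  0  1   0 ]
  [ 0  0  0   0 ]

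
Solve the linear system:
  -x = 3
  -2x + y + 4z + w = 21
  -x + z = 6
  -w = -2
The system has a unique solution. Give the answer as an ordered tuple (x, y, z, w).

Form the augmented matrix and row-reduce:
  [ -1  0  0   0  |   3 ]
  [ -2  1  4   1  |  21 ]
  [ -1  0  1   0  |   6 ]
  [  0  0  0  -1  |  -2 ]
ρ1 ← -1·ρ1
  [  1  0  0   0  |  -3 ]
  [ -2  1  4   1  |  21 ]
  [ -1  0  1   0  |   6 ]
  [  0  0  0  -1  |  -2 ]
ρ2 ← ρ2 + 2·ρ1
  [  1  0  0   0  |  -3 ]
  [  0  1  4   1  |  15 ]
  [ -1  0  1   0  |   6 ]
  [  0  0  0  -1  |  -2 ]
ρ3 ← ρ3 + ρ1
  [ 1  0  0   0  |  -3 ]
  [ 0  1  4   1  |  15 ]
  [ 0  0  1   0  |   3 ]
  [ 0  0  0  -1  |  -2 ]
ρ4 ← -1·ρ4
  [ 1  0  0  0  |  -3 ]
  [ 0  1  4  1  |  15 ]
  [ 0  0  1  0  |   3 ]
  [ 0  0  0  1  |   2 ]
ρ2 ← ρ2 − ρ4
  [ 1  0  0  0  |  -3 ]
  [ 0  1  4  0  |  13 ]
  [ 0  0  1  0  |   3 ]
  [ 0  0  0  1  |   2 ]
ρ2 ← ρ2 − 4·ρ3
  [ 1  0  0  0  |  -3 ]
  [ 0  1  0  0  |   1 ]
  [ 0  0  1  0  |   3 ]
  [ 0  0  0  1  |   2 ]
Reading off the last column: x = -3, y = 1, z = 3, w = 2.

(-3, 1, 3, 2)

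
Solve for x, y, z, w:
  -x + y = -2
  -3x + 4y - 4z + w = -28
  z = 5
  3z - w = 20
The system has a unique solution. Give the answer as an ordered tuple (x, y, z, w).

Form the augmented matrix and row-reduce:
  [ -1  1   0   0  |   -2 ]
  [ -3  4  -4   1  |  -28 ]
  [  0  0   1   0  |    5 ]
  [  0  0   3  -1  |   20 ]
ρ1 → -1·ρ1
  [  1  -1   0   0  |    2 ]
  [ -3   4  -4   1  |  -28 ]
  [  0   0   1   0  |    5 ]
  [  0   0   3  -1  |   20 ]
ρ2 → ρ2 + 3·ρ1
  [ 1  -1   0   0  |    2 ]
  [ 0   1  -4   1  |  -22 ]
  [ 0   0   1   0  |    5 ]
  [ 0   0   3  -1  |   20 ]
ρ4 → ρ4 − 3·ρ3
  [ 1  -1   0   0  |    2 ]
  [ 0   1  -4   1  |  -22 ]
  [ 0   0   1   0  |    5 ]
  [ 0   0   0  -1  |    5 ]
ρ4 → -1·ρ4
  [ 1  -1   0  0  |    2 ]
  [ 0   1  -4  1  |  -22 ]
  [ 0   0   1  0  |    5 ]
  [ 0   0   0  1  |   -5 ]
ρ2 → ρ2 − ρ4
  [ 1  -1   0  0  |    2 ]
  [ 0   1  -4  0  |  -17 ]
  [ 0   0   1  0  |    5 ]
  [ 0   0   0  1  |   -5 ]
ρ2 → ρ2 + 4·ρ3
  [ 1  -1  0  0  |   2 ]
  [ 0   1  0  0  |   3 ]
  [ 0   0  1  0  |   5 ]
  [ 0   0  0  1  |  -5 ]
ρ1 → ρ1 + ρ2
  [ 1  0  0  0  |   5 ]
  [ 0  1  0  0  |   3 ]
  [ 0  0  1  0  |   5 ]
  [ 0  0  0  1  |  -5 ]
Reading off the last column: x = 5, y = 3, z = 5, w = -5.

(5, 3, 5, -5)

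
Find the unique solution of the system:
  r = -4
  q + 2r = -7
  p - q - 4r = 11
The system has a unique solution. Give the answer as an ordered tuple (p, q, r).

Form the augmented matrix and row-reduce:
  [ 0   0   1  |  -4 ]
  [ 0   1   2  |  -7 ]
  [ 1  -1  -4  |  11 ]
R1 <=> R3
  [ 1  -1  -4  |  11 ]
  [ 0   1   2  |  -7 ]
  [ 0   0   1  |  -4 ]
R2 ← R2 − 2·R3
  [ 1  -1  -4  |  11 ]
  [ 0   1   0  |   1 ]
  [ 0   0   1  |  -4 ]
R1 ← R1 + 4·R3
  [ 1  -1  0  |  -5 ]
  [ 0   1  0  |   1 ]
  [ 0   0  1  |  -4 ]
R1 ← R1 + R2
  [ 1  0  0  |  -4 ]
  [ 0  1  0  |   1 ]
  [ 0  0  1  |  -4 ]
Reading off the last column: p = -4, q = 1, r = -4.

(-4, 1, -4)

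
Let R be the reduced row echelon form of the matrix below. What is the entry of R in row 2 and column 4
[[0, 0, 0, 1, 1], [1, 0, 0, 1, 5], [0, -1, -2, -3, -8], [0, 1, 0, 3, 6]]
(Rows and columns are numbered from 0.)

R1 ↔ R2
  [ 1   0   0   1   5 ]
  [ 0   0   0   1   1 ]
  [ 0  -1  -2  -3  -8 ]
  [ 0   1   0   3   6 ]
R2 ↔ R3
  [ 1   0   0   1   5 ]
  [ 0  -1  -2  -3  -8 ]
  [ 0   0   0   1   1 ]
  [ 0   1   0   3   6 ]
R2 := -1·R2
  [ 1  0  0  1  5 ]
  [ 0  1  2  3  8 ]
  [ 0  0  0  1  1 ]
  [ 0  1  0  3  6 ]
R4 := R4 − R2
  [ 1  0   0  1   5 ]
  [ 0  1   2  3   8 ]
  [ 0  0   0  1   1 ]
  [ 0  0  -2  0  -2 ]
R3 ↔ R4
  [ 1  0   0  1   5 ]
  [ 0  1   2  3   8 ]
  [ 0  0  -2  0  -2 ]
  [ 0  0   0  1   1 ]
R3 := -1/2·R3
  [ 1  0  0  1  5 ]
  [ 0  1  2  3  8 ]
  [ 0  0  1  0  1 ]
  [ 0  0  0  1  1 ]
R2 := R2 − 3·R4
  [ 1  0  0  1  5 ]
  [ 0  1  2  0  5 ]
  [ 0  0  1  0  1 ]
  [ 0  0  0  1  1 ]
R1 := R1 − R4
  [ 1  0  0  0  4 ]
  [ 0  1  2  0  5 ]
  [ 0  0  1  0  1 ]
  [ 0  0  0  1  1 ]
R2 := R2 − 2·R3
  [ 1  0  0  0  4 ]
  [ 0  1  0  0  3 ]
  [ 0  0  1  0  1 ]
  [ 0  0  0  1  1 ]

1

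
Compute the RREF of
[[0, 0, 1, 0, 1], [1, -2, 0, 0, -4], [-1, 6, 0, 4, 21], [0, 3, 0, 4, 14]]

[[1, 0, 0, 0, 2], [0, 1, 0, 0, 3], [0, 0, 1, 0, 1], [0, 0, 0, 1, 5/4]]

Swap R1 and R2.
  [  1  -2  0  0  -4 ]
  [  0   0  1  0   1 ]
  [ -1   6  0  4  21 ]
  [  0   3  0  4  14 ]
Add R1 to R3.
  [ 1  -2  0  0  -4 ]
  [ 0   0  1  0   1 ]
  [ 0   4  0  4  17 ]
  [ 0   3  0  4  14 ]
Swap R2 and R3.
  [ 1  -2  0  0  -4 ]
  [ 0   4  0  4  17 ]
  [ 0   0  1  0   1 ]
  [ 0   3  0  4  14 ]
Multiply R2 by 1/4.
  [ 1  -2  0  0    -4 ]
  [ 0   1  0  1  17/4 ]
  [ 0   0  1  0     1 ]
  [ 0   3  0  4    14 ]
Subtract 3 times R2 from R4.
  [ 1  -2  0  0    -4 ]
  [ 0   1  0  1  17/4 ]
  [ 0   0  1  0     1 ]
  [ 0   0  0  1   5/4 ]
Subtract R4 from R2.
  [ 1  -2  0  0   -4 ]
  [ 0   1  0  0    3 ]
  [ 0   0  1  0    1 ]
  [ 0   0  0  1  5/4 ]
Add 2 times R2 to R1.
  [ 1  0  0  0    2 ]
  [ 0  1  0  0    3 ]
  [ 0  0  1  0    1 ]
  [ 0  0  0  1  5/4 ]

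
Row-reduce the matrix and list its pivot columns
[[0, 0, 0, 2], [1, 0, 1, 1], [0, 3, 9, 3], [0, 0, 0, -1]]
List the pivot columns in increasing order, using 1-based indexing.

R1 <-> R2
  [ 1  0  1   1 ]
  [ 0  0  0   2 ]
  [ 0  3  9   3 ]
  [ 0  0  0  -1 ]
R2 <-> R3
  [ 1  0  1   1 ]
  [ 0  3  9   3 ]
  [ 0  0  0   2 ]
  [ 0  0  0  -1 ]
R2 := 1/3·R2
  [ 1  0  1   1 ]
  [ 0  1  3   1 ]
  [ 0  0  0   2 ]
  [ 0  0  0  -1 ]
R3 := 1/2·R3
  [ 1  0  1   1 ]
  [ 0  1  3   1 ]
  [ 0  0  0   1 ]
  [ 0  0  0  -1 ]
R4 := R4 + R3
  [ 1  0  1  1 ]
  [ 0  1  3  1 ]
  [ 0  0  0  1 ]
  [ 0  0  0  0 ]
R2 := R2 − R3
  [ 1  0  1  1 ]
  [ 0  1  3  0 ]
  [ 0  0  0  1 ]
  [ 0  0  0  0 ]
R1 := R1 − R3
  [ 1  0  1  0 ]
  [ 0  1  3  0 ]
  [ 0  0  0  1 ]
  [ 0  0  0  0 ]
Pivot columns are the columns containing a leading 1.

1, 2, 4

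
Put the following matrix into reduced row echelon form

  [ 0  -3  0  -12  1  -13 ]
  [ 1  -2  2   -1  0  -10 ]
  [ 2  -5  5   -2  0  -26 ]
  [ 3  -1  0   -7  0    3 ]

[[1, 0, 0, -1, 0, 2], [0, 1, 0, 4, 0, 3], [0, 0, 1, 4, 0, -3], [0, 0, 0, 0, 1, -4]]

Swap R1 and R2.
  [ 1  -2  2   -1  0  -10 ]
  [ 0  -3  0  -12  1  -13 ]
  [ 2  -5  5   -2  0  -26 ]
  [ 3  -1  0   -7  0    3 ]
Subtract 2 times R1 from R3.
  [ 1  -2  2   -1  0  -10 ]
  [ 0  -3  0  -12  1  -13 ]
  [ 0  -1  1    0  0   -6 ]
  [ 3  -1  0   -7  0    3 ]
Subtract 3 times R1 from R4.
  [ 1  -2   2   -1  0  -10 ]
  [ 0  -3   0  -12  1  -13 ]
  [ 0  -1   1    0  0   -6 ]
  [ 0   5  -6   -4  0   33 ]
Multiply R2 by -1/3.
  [ 1  -2   2  -1     0   -10 ]
  [ 0   1   0   4  -1/3  13/3 ]
  [ 0  -1   1   0     0    -6 ]
  [ 0   5  -6  -4     0    33 ]
Add R2 to R3.
  [ 1  -2   2  -1     0   -10 ]
  [ 0   1   0   4  -1/3  13/3 ]
  [ 0   0   1   4  -1/3  -5/3 ]
  [ 0   5  -6  -4     0    33 ]
Subtract 5 times R2 from R4.
  [ 1  -2   2   -1     0   -10 ]
  [ 0   1   0    4  -1/3  13/3 ]
  [ 0   0   1    4  -1/3  -5/3 ]
  [ 0   0  -6  -24   5/3  34/3 ]
Add 6 times R3 to R4.
  [ 1  -2  2  -1     0   -10 ]
  [ 0   1  0   4  -1/3  13/3 ]
  [ 0   0  1   4  -1/3  -5/3 ]
  [ 0   0  0   0  -1/3   4/3 ]
Multiply R4 by -3.
  [ 1  -2  2  -1     0   -10 ]
  [ 0   1  0   4  -1/3  13/3 ]
  [ 0   0  1   4  -1/3  -5/3 ]
  [ 0   0  0   0     1    -4 ]
Add 1/3 times R4 to R3.
  [ 1  -2  2  -1     0   -10 ]
  [ 0   1  0   4  -1/3  13/3 ]
  [ 0   0  1   4     0    -3 ]
  [ 0   0  0   0     1    -4 ]
Add 1/3 times R4 to R2.
  [ 1  -2  2  -1  0  -10 ]
  [ 0   1  0   4  0    3 ]
  [ 0   0  1   4  0   -3 ]
  [ 0   0  0   0  1   -4 ]
Subtract 2 times R3 from R1.
  [ 1  -2  0  -9  0  -4 ]
  [ 0   1  0   4  0   3 ]
  [ 0   0  1   4  0  -3 ]
  [ 0   0  0   0  1  -4 ]
Add 2 times R2 to R1.
  [ 1  0  0  -1  0   2 ]
  [ 0  1  0   4  0   3 ]
  [ 0  0  1   4  0  -3 ]
  [ 0  0  0   0  1  -4 ]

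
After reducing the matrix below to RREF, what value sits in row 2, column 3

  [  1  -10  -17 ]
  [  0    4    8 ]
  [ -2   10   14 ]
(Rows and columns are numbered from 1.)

R3 := R3 + 2·R1
R2 := 1/4·R2
R3 := R3 + 10·R2
R1 := R1 + 10·R2

2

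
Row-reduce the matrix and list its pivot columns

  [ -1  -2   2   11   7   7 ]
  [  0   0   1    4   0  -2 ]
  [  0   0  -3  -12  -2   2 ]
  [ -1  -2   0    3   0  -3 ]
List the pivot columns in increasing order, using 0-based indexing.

R1 → -1·R1
R4 → R4 + R1
R3 → R3 + 3·R2
R4 → R4 + 2·R2
R3 → -1/2·R3
R4 → R4 + 7·R3
R1 → R1 + 7·R3
R1 → R1 + 2·R2
Pivot columns are the columns containing a leading 1.

0, 2, 4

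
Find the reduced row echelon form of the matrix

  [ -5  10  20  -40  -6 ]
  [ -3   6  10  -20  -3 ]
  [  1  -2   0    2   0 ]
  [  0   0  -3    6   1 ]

r1 -> -1/5·r1
r2 -> r2 + 3·r1
r3 -> r3 − r1
r2 -> -1/2·r2
r3 -> r3 − 4·r2
r4 -> r4 + 3·r2
r3 -> 1/2·r3
r4 -> 10·r4
r2 -> r2 + 3/10·r4
r1 -> r1 − 6/5·r4
r2 -> r2 + 2·r3
r1 -> r1 − 8·r3
r1 -> r1 + 4·r2

[[1, -2, 0, 0, 0], [0, 0, 1, 0, 0], [0, 0, 0, 1, 0], [0, 0, 0, 0, 1]]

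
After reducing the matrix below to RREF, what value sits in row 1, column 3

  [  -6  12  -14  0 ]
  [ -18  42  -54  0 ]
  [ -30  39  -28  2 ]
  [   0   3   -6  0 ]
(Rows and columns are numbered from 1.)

-5/3

R1 := -1/6·R1
  [   1  -2  7/3  0 ]
  [ -18  42  -54  0 ]
  [ -30  39  -28  2 ]
  [   0   3   -6  0 ]
R2 := R2 + 18·R1
  [   1  -2  7/3  0 ]
  [   0   6  -12  0 ]
  [ -30  39  -28  2 ]
  [   0   3   -6  0 ]
R3 := R3 + 30·R1
  [ 1   -2  7/3  0 ]
  [ 0    6  -12  0 ]
  [ 0  -21   42  2 ]
  [ 0    3   -6  0 ]
R2 := 1/6·R2
  [ 1   -2  7/3  0 ]
  [ 0    1   -2  0 ]
  [ 0  -21   42  2 ]
  [ 0    3   -6  0 ]
R3 := R3 + 21·R2
  [ 1  -2  7/3  0 ]
  [ 0   1   -2  0 ]
  [ 0   0    0  2 ]
  [ 0   3   -6  0 ]
R4 := R4 − 3·R2
  [ 1  -2  7/3  0 ]
  [ 0   1   -2  0 ]
  [ 0   0    0  2 ]
  [ 0   0    0  0 ]
R3 := 1/2·R3
  [ 1  -2  7/3  0 ]
  [ 0   1   -2  0 ]
  [ 0   0    0  1 ]
  [ 0   0    0  0 ]
R1 := R1 + 2·R2
  [ 1  0  -5/3  0 ]
  [ 0  1    -2  0 ]
  [ 0  0     0  1 ]
  [ 0  0     0  0 ]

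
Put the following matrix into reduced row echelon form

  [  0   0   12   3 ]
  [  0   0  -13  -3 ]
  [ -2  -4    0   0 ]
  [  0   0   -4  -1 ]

[[1, 2, 0, 0], [0, 0, 1, 0], [0, 0, 0, 1], [0, 0, 0, 0]]

ρ1 <-> ρ3
  [ -2  -4    0   0 ]
  [  0   0  -13  -3 ]
  [  0   0   12   3 ]
  [  0   0   -4  -1 ]
ρ1 → -1/2·ρ1
  [ 1  2    0   0 ]
  [ 0  0  -13  -3 ]
  [ 0  0   12   3 ]
  [ 0  0   -4  -1 ]
ρ2 → -1/13·ρ2
  [ 1  2   0     0 ]
  [ 0  0   1  3/13 ]
  [ 0  0  12     3 ]
  [ 0  0  -4    -1 ]
ρ3 → ρ3 − 12·ρ2
  [ 1  2   0     0 ]
  [ 0  0   1  3/13 ]
  [ 0  0   0  3/13 ]
  [ 0  0  -4    -1 ]
ρ4 → ρ4 + 4·ρ2
  [ 1  2  0      0 ]
  [ 0  0  1   3/13 ]
  [ 0  0  0   3/13 ]
  [ 0  0  0  -1/13 ]
ρ3 → 13/3·ρ3
  [ 1  2  0      0 ]
  [ 0  0  1   3/13 ]
  [ 0  0  0      1 ]
  [ 0  0  0  -1/13 ]
ρ4 → ρ4 + 1/13·ρ3
  [ 1  2  0     0 ]
  [ 0  0  1  3/13 ]
  [ 0  0  0     1 ]
  [ 0  0  0     0 ]
ρ2 → ρ2 − 3/13·ρ3
  [ 1  2  0  0 ]
  [ 0  0  1  0 ]
  [ 0  0  0  1 ]
  [ 0  0  0  0 ]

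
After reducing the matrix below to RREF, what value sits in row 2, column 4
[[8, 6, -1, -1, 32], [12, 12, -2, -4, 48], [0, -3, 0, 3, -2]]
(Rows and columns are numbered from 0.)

4

r1 := 1/8·r1
  [  1  3/4  -1/8  -1/8   4 ]
  [ 12   12    -2    -4  48 ]
  [  0   -3     0     3  -2 ]
r2 := r2 − 12·r1
  [ 1  3/4  -1/8  -1/8   4 ]
  [ 0    3  -1/2  -5/2   0 ]
  [ 0   -3     0     3  -2 ]
r2 := 1/3·r2
  [ 1  3/4  -1/8  -1/8   4 ]
  [ 0    1  -1/6  -5/6   0 ]
  [ 0   -3     0     3  -2 ]
r3 := r3 + 3·r2
  [ 1  3/4  -1/8  -1/8   4 ]
  [ 0    1  -1/6  -5/6   0 ]
  [ 0    0  -1/2   1/2  -2 ]
r3 := -2·r3
  [ 1  3/4  -1/8  -1/8  4 ]
  [ 0    1  -1/6  -5/6  0 ]
  [ 0    0     1    -1  4 ]
r2 := r2 + 1/6·r3
  [ 1  3/4  -1/8  -1/8    4 ]
  [ 0    1     0    -1  2/3 ]
  [ 0    0     1    -1    4 ]
r1 := r1 + 1/8·r3
  [ 1  3/4  0  -1/4  9/2 ]
  [ 0    1  0    -1  2/3 ]
  [ 0    0  1    -1    4 ]
r1 := r1 − 3/4·r2
  [ 1  0  0  1/2    4 ]
  [ 0  1  0   -1  2/3 ]
  [ 0  0  1   -1    4 ]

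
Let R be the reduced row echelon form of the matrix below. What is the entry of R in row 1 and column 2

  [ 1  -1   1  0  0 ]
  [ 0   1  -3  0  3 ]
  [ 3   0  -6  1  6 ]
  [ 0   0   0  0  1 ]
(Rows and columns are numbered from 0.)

r3 ← r3 − 3·r1
r3 ← r3 − 3·r2
r3 ← r3 + 3·r4
r2 ← r2 − 3·r4
r1 ← r1 + r2

-3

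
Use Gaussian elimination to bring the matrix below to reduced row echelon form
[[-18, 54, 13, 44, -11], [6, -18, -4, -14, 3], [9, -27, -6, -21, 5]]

Multiply R1 by -1/18.
  [ 1   -3  -13/18  -22/9  11/18 ]
  [ 6  -18      -4    -14      3 ]
  [ 9  -27      -6    -21      5 ]
Subtract 6 times R1 from R2.
  [ 1   -3  -13/18  -22/9  11/18 ]
  [ 0    0     1/3    2/3   -2/3 ]
  [ 9  -27      -6    -21      5 ]
Subtract 9 times R1 from R3.
  [ 1  -3  -13/18  -22/9  11/18 ]
  [ 0   0     1/3    2/3   -2/3 ]
  [ 0   0     1/2      1   -1/2 ]
Multiply R2 by 3.
  [ 1  -3  -13/18  -22/9  11/18 ]
  [ 0   0       1      2     -2 ]
  [ 0   0     1/2      1   -1/2 ]
Subtract 1/2 times R2 from R3.
  [ 1  -3  -13/18  -22/9  11/18 ]
  [ 0   0       1      2     -2 ]
  [ 0   0       0      0    1/2 ]
Multiply R3 by 2.
  [ 1  -3  -13/18  -22/9  11/18 ]
  [ 0   0       1      2     -2 ]
  [ 0   0       0      0      1 ]
Add 2 times R3 to R2.
  [ 1  -3  -13/18  -22/9  11/18 ]
  [ 0   0       1      2      0 ]
  [ 0   0       0      0      1 ]
Subtract 11/18 times R3 from R1.
  [ 1  -3  -13/18  -22/9  0 ]
  [ 0   0       1      2  0 ]
  [ 0   0       0      0  1 ]
Add 13/18 times R2 to R1.
  [ 1  -3  0  -1  0 ]
  [ 0   0  1   2  0 ]
  [ 0   0  0   0  1 ]

[[1, -3, 0, -1, 0], [0, 0, 1, 2, 0], [0, 0, 0, 0, 1]]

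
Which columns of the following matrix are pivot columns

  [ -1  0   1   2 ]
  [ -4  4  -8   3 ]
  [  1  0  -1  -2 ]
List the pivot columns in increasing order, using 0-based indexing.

r1 → -1·r1
r2 → r2 + 4·r1
r3 → r3 − r1
r2 → 1/4·r2
Pivot columns are the columns containing a leading 1.

0, 1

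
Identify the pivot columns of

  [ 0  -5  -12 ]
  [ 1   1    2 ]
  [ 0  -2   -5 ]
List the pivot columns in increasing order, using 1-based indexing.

1, 2, 3

R1 <-> R2
  [ 1   1    2 ]
  [ 0  -5  -12 ]
  [ 0  -2   -5 ]
R2 -> -1/5·R2
  [ 1   1     2 ]
  [ 0   1  12/5 ]
  [ 0  -2    -5 ]
R3 -> R3 + 2·R2
  [ 1  1     2 ]
  [ 0  1  12/5 ]
  [ 0  0  -1/5 ]
R3 -> -5·R3
  [ 1  1     2 ]
  [ 0  1  12/5 ]
  [ 0  0     1 ]
R2 -> R2 − 12/5·R3
  [ 1  1  2 ]
  [ 0  1  0 ]
  [ 0  0  1 ]
R1 -> R1 − 2·R3
  [ 1  1  0 ]
  [ 0  1  0 ]
  [ 0  0  1 ]
R1 -> R1 − R2
  [ 1  0  0 ]
  [ 0  1  0 ]
  [ 0  0  1 ]
Pivot columns are the columns containing a leading 1.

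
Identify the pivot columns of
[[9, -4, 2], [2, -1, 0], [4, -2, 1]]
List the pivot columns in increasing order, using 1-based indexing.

1, 2, 3

ρ1 := 1/9·ρ1
ρ2 := ρ2 − 2·ρ1
ρ3 := ρ3 − 4·ρ1
ρ2 := -9·ρ2
ρ3 := ρ3 + 2/9·ρ2
ρ2 := ρ2 − 4·ρ3
ρ1 := ρ1 − 2/9·ρ3
ρ1 := ρ1 + 4/9·ρ2
Pivot columns are the columns containing a leading 1.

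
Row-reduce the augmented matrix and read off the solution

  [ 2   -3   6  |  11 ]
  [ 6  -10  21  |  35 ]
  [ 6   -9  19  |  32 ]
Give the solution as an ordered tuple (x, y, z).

ρ1 ← 1/2·ρ1
  [ 1  -3/2   3  |  11/2 ]
  [ 6   -10  21  |    35 ]
  [ 6    -9  19  |    32 ]
ρ2 ← ρ2 − 6·ρ1
  [ 1  -3/2   3  |  11/2 ]
  [ 0    -1   3  |     2 ]
  [ 6    -9  19  |    32 ]
ρ3 ← ρ3 − 6·ρ1
  [ 1  -3/2  3  |  11/2 ]
  [ 0    -1  3  |     2 ]
  [ 0     0  1  |    -1 ]
ρ2 ← -1·ρ2
  [ 1  -3/2   3  |  11/2 ]
  [ 0     1  -3  |    -2 ]
  [ 0     0   1  |    -1 ]
ρ2 ← ρ2 + 3·ρ3
  [ 1  -3/2  3  |  11/2 ]
  [ 0     1  0  |    -5 ]
  [ 0     0  1  |    -1 ]
ρ1 ← ρ1 − 3·ρ3
  [ 1  -3/2  0  |  17/2 ]
  [ 0     1  0  |    -5 ]
  [ 0     0  1  |    -1 ]
ρ1 ← ρ1 + 3/2·ρ2
  [ 1  0  0  |   1 ]
  [ 0  1  0  |  -5 ]
  [ 0  0  1  |  -1 ]
Reading off the last column: x = 1, y = -5, z = -1.

(1, -5, -1)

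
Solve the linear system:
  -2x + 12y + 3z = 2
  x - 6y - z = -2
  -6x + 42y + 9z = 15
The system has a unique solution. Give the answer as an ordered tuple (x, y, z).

(5, 3/2, -2)

Form the augmented matrix and row-reduce:
  [ -2  12   3  |   2 ]
  [  1  -6  -1  |  -2 ]
  [ -6  42   9  |  15 ]
ρ1 ← -1/2·ρ1
  [  1  -6  -3/2  |  -1 ]
  [  1  -6    -1  |  -2 ]
  [ -6  42     9  |  15 ]
ρ2 ← ρ2 − ρ1
  [  1  -6  -3/2  |  -1 ]
  [  0   0   1/2  |  -1 ]
  [ -6  42     9  |  15 ]
ρ3 ← ρ3 + 6·ρ1
  [ 1  -6  -3/2  |  -1 ]
  [ 0   0   1/2  |  -1 ]
  [ 0   6     0  |   9 ]
ρ2 ↔ ρ3
  [ 1  -6  -3/2  |  -1 ]
  [ 0   6     0  |   9 ]
  [ 0   0   1/2  |  -1 ]
ρ2 ← 1/6·ρ2
  [ 1  -6  -3/2  |   -1 ]
  [ 0   1     0  |  3/2 ]
  [ 0   0   1/2  |   -1 ]
ρ3 ← 2·ρ3
  [ 1  -6  -3/2  |   -1 ]
  [ 0   1     0  |  3/2 ]
  [ 0   0     1  |   -2 ]
ρ1 ← ρ1 + 3/2·ρ3
  [ 1  -6  0  |   -4 ]
  [ 0   1  0  |  3/2 ]
  [ 0   0  1  |   -2 ]
ρ1 ← ρ1 + 6·ρ2
  [ 1  0  0  |    5 ]
  [ 0  1  0  |  3/2 ]
  [ 0  0  1  |   -2 ]
Reading off the last column: x = 5, y = 3/2, z = -2.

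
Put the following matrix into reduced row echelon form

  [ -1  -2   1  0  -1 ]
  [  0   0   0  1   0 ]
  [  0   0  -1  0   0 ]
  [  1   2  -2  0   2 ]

Multiply ρ1 by -1.
  [ 1  2  -1  0  1 ]
  [ 0  0   0  1  0 ]
  [ 0  0  -1  0  0 ]
  [ 1  2  -2  0  2 ]
Subtract ρ1 from ρ4.
  [ 1  2  -1  0  1 ]
  [ 0  0   0  1  0 ]
  [ 0  0  -1  0  0 ]
  [ 0  0  -1  0  1 ]
Swap ρ2 and ρ3.
  [ 1  2  -1  0  1 ]
  [ 0  0  -1  0  0 ]
  [ 0  0   0  1  0 ]
  [ 0  0  -1  0  1 ]
Multiply ρ2 by -1.
  [ 1  2  -1  0  1 ]
  [ 0  0   1  0  0 ]
  [ 0  0   0  1  0 ]
  [ 0  0  -1  0  1 ]
Add ρ2 to ρ4.
  [ 1  2  -1  0  1 ]
  [ 0  0   1  0  0 ]
  [ 0  0   0  1  0 ]
  [ 0  0   0  0  1 ]
Subtract ρ4 from ρ1.
  [ 1  2  -1  0  0 ]
  [ 0  0   1  0  0 ]
  [ 0  0   0  1  0 ]
  [ 0  0   0  0  1 ]
Add ρ2 to ρ1.
  [ 1  2  0  0  0 ]
  [ 0  0  1  0  0 ]
  [ 0  0  0  1  0 ]
  [ 0  0  0  0  1 ]

[[1, 2, 0, 0, 0], [0, 0, 1, 0, 0], [0, 0, 0, 1, 0], [0, 0, 0, 0, 1]]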